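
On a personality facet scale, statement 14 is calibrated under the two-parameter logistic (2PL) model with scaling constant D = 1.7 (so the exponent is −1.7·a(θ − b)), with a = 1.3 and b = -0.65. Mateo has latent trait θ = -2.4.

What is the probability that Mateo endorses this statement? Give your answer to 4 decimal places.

P(θ) = 1 / (1 + exp(−D·a(θ − b)))
Exponent: 1.7 × 1.3 × (-2.4 − (-0.65)) = -3.8675
1/(1 + e^{3.8675}) = 0.0205
P = 0.0205

0.0205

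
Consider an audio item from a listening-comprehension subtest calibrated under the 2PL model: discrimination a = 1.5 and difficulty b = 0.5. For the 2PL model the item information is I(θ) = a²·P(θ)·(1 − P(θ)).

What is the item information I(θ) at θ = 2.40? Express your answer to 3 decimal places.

0.116

P = 1/(1+e^{-2.8500}) = 0.9453
P(1−P) = 0.9453 × 0.0547 = 0.0517
I = a² × P(1−P) = 1.5² × 0.0517 = 0.11631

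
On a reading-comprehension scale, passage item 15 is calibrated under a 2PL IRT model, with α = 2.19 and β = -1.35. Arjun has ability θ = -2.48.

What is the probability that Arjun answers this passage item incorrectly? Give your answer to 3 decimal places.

P(θ) = 1 / (1 + exp(−α(θ − β)))
Exponent: 2.19 × (-2.48 − (-1.35)) = -2.4747
1/(1 + e^{2.4747}) = 0.0777
P(incorrect) = 1 − 0.0777 = 0.9223

0.922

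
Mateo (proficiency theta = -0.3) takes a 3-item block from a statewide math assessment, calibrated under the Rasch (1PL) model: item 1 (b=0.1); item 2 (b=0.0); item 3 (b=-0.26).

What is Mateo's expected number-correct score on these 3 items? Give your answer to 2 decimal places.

1.32

P(theta) = 1 / (1 + exp(−(theta − b)))
P_1 = 1/(1+e^{0.4000}) = 0.4013
P_2 = 1/(1+e^{0.3000}) = 0.4256
P_3 = 1/(1+e^{0.0400}) = 0.4900
E[score] = 0.4013 + 0.4256 + 0.4900 = 1.3169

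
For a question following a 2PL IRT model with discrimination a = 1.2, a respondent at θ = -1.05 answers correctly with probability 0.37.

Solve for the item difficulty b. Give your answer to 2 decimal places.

P(θ) = 1 / (1 + exp(−a(θ − b)))
logit(0.37) = ln(0.37/0.63) = -0.5322
b = θ − logit/(a) = -1.05 − (-0.5322)/1.2000 = -0.6065

-0.61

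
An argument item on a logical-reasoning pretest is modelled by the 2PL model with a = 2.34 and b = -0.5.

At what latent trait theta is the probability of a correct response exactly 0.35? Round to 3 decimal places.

-0.765

P(theta) = 1 / (1 + exp(−a(theta − b)))
logit = ln(0.3500/0.6500) = -0.6190
theta = b + logit/(a) = -0.5 + (-0.6190)/2.3400 = -0.7645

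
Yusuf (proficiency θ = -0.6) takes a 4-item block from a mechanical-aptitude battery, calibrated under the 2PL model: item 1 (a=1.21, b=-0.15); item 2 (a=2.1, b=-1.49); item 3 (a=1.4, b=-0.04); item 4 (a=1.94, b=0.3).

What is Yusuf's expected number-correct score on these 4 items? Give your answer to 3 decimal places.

P(θ) = 1 / (1 + exp(−a(θ − b)))
P_1 = 1/(1+e^{0.5445}) = 0.3671
P_2 = 1/(1+e^{-1.8690}) = 0.8663
P_3 = 1/(1+e^{0.7840}) = 0.3135
P_4 = 1/(1+e^{1.7460}) = 0.1486
E[score] = 0.3671 + 0.8663 + 0.3135 + 0.1486 = 1.6955

1.695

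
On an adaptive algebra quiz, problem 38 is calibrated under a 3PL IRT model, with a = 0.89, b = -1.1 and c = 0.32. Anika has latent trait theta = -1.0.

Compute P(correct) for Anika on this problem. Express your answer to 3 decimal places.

0.675

P(theta) = c + (1 − c) · 1 / (1 + exp(−a(theta − b)))
Exponent: 0.89 × (-1.0 − (-1.1)) = 0.0890
1/(1 + e^{-0.0890}) = 0.5222
P = 0.32 + 0.68 × 0.5222 = 0.6751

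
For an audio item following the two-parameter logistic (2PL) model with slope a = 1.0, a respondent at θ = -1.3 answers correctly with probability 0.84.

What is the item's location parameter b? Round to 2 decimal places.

P(θ) = 1 / (1 + exp(−a(θ − b)))
logit(0.84) = ln(0.84/0.16) = 1.6582
b = θ − logit/(a) = -1.3 − 1.6582/1.0000 = -2.9582

-2.96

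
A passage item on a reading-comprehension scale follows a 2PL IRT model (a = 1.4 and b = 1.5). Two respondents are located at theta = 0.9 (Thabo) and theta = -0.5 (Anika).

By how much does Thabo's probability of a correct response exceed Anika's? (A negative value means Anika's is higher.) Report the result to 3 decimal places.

0.244

P(theta) = 1 / (1 + exp(−a(theta − b)))
P(Thabo) = 0.3015  [exponent -0.8400]
P(Anika) = 0.0573  [exponent -2.8000]
Difference = 0.3015 − 0.0573 = 0.2442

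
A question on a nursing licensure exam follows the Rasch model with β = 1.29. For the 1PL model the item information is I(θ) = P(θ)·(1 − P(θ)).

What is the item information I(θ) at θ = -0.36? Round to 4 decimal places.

0.1352

P = 1/(1+e^{1.6500}) = 0.1611
P(1−P) = 0.1611 × 0.8389 = 0.1352
I = P(1−P) = 0.13515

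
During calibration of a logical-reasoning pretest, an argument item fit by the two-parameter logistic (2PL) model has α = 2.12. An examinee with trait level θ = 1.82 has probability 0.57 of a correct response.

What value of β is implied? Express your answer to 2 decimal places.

P(θ) = 1 / (1 + exp(−α(θ − β)))
logit(0.57) = ln(0.57/0.43) = 0.2819
β = θ − logit/(α) = 1.82 − 0.2819/2.1200 = 1.6871

1.69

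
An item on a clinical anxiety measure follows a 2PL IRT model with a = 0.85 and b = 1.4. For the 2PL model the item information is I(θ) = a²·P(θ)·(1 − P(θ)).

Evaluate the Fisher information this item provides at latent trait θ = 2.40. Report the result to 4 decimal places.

0.1516

P = 1/(1+e^{-0.8500}) = 0.7006
P(1−P) = 0.7006 × 0.2994 = 0.2098
I = a² × P(1−P) = 0.85² × 0.2098 = 0.15156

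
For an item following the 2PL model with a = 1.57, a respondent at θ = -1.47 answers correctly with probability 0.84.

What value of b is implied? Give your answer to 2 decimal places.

-2.53

P(θ) = 1 / (1 + exp(−a(θ − b)))
logit(0.84) = ln(0.84/0.16) = 1.6582
b = θ − logit/(a) = -1.47 − 1.6582/1.5700 = -2.5262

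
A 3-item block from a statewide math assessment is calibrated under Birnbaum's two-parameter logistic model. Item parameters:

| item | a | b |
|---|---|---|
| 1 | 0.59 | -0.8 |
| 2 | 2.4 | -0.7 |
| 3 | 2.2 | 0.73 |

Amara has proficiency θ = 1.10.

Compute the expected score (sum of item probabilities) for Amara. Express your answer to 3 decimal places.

2.434

P(θ) = 1 / (1 + exp(−a(θ − b)))
P_1 = 1/(1+e^{-1.1210}) = 0.7542
P_2 = 1/(1+e^{-4.3200}) = 0.9869
P_3 = 1/(1+e^{-0.8140}) = 0.6930
E[score] = 0.7542 + 0.9869 + 0.6930 = 2.4340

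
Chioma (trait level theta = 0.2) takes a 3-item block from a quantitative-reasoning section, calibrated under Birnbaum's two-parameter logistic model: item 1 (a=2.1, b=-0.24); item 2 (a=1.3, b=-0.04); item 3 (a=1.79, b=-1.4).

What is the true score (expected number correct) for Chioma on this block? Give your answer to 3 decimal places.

2.239

P(theta) = 1 / (1 + exp(−a(theta − b)))
P_1 = 1/(1+e^{-0.9240}) = 0.7159
P_2 = 1/(1+e^{-0.3120}) = 0.5774
P_3 = 1/(1+e^{-2.8640}) = 0.9460
E[score] = 0.7159 + 0.5774 + 0.9460 = 2.2393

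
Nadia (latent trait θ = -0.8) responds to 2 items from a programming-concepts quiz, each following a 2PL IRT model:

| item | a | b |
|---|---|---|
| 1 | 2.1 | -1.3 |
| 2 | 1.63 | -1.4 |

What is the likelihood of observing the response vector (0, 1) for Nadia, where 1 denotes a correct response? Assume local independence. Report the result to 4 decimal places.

P(θ) = 1 / (1 + exp(−a(θ − b)))
P_1 = 1/(1+e^{-1.0500}) = 0.7408
P_2 = 1/(1+e^{-0.9780}) = 0.7267
L = (1−P_1) × P_2 = 0.2592 × 0.7267 = 0.18838

0.1884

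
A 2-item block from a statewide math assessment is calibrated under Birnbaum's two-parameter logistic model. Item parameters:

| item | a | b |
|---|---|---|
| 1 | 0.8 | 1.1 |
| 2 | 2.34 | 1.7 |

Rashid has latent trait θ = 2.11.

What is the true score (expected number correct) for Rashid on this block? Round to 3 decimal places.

1.415

P(θ) = 1 / (1 + exp(−a(θ − b)))
P_1 = 1/(1+e^{-0.8080}) = 0.6917
P_2 = 1/(1+e^{-0.9594}) = 0.7230
E[score] = 0.6917 + 0.7230 = 1.4147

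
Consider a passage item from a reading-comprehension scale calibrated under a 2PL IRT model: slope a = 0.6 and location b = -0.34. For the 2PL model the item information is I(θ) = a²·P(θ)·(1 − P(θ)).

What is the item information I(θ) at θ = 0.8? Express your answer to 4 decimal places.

P = 1/(1+e^{-0.6840}) = 0.6646
P(1−P) = 0.6646 × 0.3354 = 0.2229
I = a² × P(1−P) = 0.6² × 0.2229 = 0.08024

0.0802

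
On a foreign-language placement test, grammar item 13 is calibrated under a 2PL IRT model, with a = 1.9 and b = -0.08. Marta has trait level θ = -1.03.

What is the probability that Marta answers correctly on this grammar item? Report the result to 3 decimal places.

0.141

P(θ) = 1 / (1 + exp(−a(θ − b)))
Exponent: 1.9 × (-1.03 − (-0.08)) = -1.8050
1/(1 + e^{1.8050}) = 0.1412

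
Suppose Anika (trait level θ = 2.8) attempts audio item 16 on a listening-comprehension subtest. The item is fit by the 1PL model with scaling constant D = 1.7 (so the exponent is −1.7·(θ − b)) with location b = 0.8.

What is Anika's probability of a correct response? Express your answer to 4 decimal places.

P(θ) = 1 / (1 + exp(−D·(θ − b)))
Exponent: 1.7 × (2.8 − 0.8) = 3.4000
1/(1 + e^{-3.4000}) = 0.9677
P = 0.9677

0.9677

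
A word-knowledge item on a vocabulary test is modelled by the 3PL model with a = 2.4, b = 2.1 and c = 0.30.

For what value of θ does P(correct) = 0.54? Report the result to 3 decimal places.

P(θ) = c + (1 − c) · 1 / (1 + exp(−a(θ − b)))
Remove guessing floor: (0.54 − 0.30)/(1 − 0.30) = 0.3429
logit = ln(0.3429/0.6571) = -0.6506
θ = b + logit/(a) = 2.1 + (-0.6506)/2.4000 = 1.8289

1.829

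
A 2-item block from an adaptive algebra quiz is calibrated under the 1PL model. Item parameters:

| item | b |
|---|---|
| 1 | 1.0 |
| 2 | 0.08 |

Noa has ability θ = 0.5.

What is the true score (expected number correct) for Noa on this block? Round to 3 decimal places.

P(θ) = 1 / (1 + exp(−(θ − b)))
P_1 = 1/(1+e^{0.5000}) = 0.3775
P_2 = 1/(1+e^{-0.4200}) = 0.6035
E[score] = 0.3775 + 0.6035 = 0.9810

0.981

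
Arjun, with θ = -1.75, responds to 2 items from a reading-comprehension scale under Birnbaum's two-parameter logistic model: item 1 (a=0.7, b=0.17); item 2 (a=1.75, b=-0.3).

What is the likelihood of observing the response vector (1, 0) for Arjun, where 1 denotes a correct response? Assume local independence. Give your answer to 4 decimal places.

0.1917

P(θ) = 1 / (1 + exp(−a(θ − b)))
P_1 = 1/(1+e^{1.3440}) = 0.2069
P_2 = 1/(1+e^{2.5375}) = 0.0733
L = P_1 × (1−P_2) = 0.2069 × 0.9267 = 0.19170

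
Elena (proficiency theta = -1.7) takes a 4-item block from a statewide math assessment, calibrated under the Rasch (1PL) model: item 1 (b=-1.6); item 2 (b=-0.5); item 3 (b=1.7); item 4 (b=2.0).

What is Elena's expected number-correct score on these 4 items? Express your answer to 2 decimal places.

P(theta) = 1 / (1 + exp(−(theta − b)))
P_1 = 1/(1+e^{0.1000}) = 0.4750
P_2 = 1/(1+e^{1.2000}) = 0.2315
P_3 = 1/(1+e^{3.4000}) = 0.0323
P_4 = 1/(1+e^{3.7000}) = 0.0241
E[score] = 0.4750 + 0.2315 + 0.0323 + 0.0241 = 0.7629

0.76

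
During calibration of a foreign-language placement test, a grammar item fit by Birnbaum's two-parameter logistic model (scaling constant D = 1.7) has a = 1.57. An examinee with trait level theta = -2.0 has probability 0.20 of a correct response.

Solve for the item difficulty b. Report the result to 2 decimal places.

-1.48

P(theta) = 1 / (1 + exp(−D·a(theta − b)))
logit(0.20) = ln(0.20/0.80) = -1.3863
b = theta − logit/(1.7·a) = -2.0 − (-1.3863)/2.6690 = -1.4806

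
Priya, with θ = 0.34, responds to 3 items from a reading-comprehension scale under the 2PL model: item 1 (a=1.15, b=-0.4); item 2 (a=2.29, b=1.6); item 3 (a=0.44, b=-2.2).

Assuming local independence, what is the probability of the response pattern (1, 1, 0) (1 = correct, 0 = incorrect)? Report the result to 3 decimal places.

0.009

P(θ) = 1 / (1 + exp(−a(θ − b)))
P_1 = 1/(1+e^{-0.8510}) = 0.7008
P_2 = 1/(1+e^{2.8854}) = 0.0529
P_3 = 1/(1+e^{-1.1176}) = 0.7535
L = P_1 × P_2 × (1−P_3) = 0.7008 × 0.0529 × 0.2465 = 0.00913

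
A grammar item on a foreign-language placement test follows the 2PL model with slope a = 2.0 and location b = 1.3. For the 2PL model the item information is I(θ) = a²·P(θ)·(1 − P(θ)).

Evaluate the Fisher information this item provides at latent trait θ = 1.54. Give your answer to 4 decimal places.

0.9445

P = 1/(1+e^{-0.4800}) = 0.6177
P(1−P) = 0.6177 × 0.3823 = 0.2361
I = a² × P(1−P) = 2.0² × 0.2361 = 0.94454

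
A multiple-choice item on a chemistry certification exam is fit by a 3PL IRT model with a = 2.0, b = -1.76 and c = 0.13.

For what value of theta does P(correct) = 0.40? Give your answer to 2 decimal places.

-2.16

P(theta) = c + (1 − c) · 1 / (1 + exp(−a(theta − b)))
Remove guessing floor: (0.40 − 0.13)/(1 − 0.13) = 0.3103
logit = ln(0.3103/0.6897) = -0.7985
theta = b + logit/(a) = -1.76 + (-0.7985)/2.0000 = -2.1593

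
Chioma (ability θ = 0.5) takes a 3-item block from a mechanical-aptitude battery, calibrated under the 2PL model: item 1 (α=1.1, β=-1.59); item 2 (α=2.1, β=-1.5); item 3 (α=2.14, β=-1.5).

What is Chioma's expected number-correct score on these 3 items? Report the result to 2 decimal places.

P(θ) = 1 / (1 + exp(−α(θ − β)))
P_1 = 1/(1+e^{-2.2990}) = 0.9088
P_2 = 1/(1+e^{-4.2000}) = 0.9852
P_3 = 1/(1+e^{-4.2800}) = 0.9863
E[score] = 0.9088 + 0.9852 + 0.9863 = 2.8804

2.88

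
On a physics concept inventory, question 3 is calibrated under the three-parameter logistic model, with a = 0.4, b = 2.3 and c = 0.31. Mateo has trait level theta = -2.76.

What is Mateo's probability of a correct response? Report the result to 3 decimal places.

0.391

P(theta) = c + (1 − c) · 1 / (1 + exp(−a(theta − b)))
Exponent: 0.4 × (-2.76 − 2.3) = -2.0240
1/(1 + e^{2.0240}) = 0.1167
P = 0.31 + 0.69 × 0.1167 = 0.3905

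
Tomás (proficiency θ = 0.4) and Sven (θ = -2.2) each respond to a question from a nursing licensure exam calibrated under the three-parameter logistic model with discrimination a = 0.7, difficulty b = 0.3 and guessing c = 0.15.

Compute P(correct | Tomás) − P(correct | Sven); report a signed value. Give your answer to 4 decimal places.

0.3140

P(θ) = c + (1 − c) · 1 / (1 + exp(−a(θ − b)))
P(Tomás) = 0.5899  [exponent 0.0700]
P(Sven) = 0.2758  [exponent -1.7500]
Difference = 0.5899 − 0.2758 = 0.3140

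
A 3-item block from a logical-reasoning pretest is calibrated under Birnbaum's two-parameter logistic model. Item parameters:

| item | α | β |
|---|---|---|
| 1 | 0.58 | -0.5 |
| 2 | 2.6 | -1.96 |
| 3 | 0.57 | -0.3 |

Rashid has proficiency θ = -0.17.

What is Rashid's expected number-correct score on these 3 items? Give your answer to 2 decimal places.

2.06

P(θ) = 1 / (1 + exp(−α(θ − β)))
P_1 = 1/(1+e^{-0.1914}) = 0.5477
P_2 = 1/(1+e^{-4.6540}) = 0.9906
P_3 = 1/(1+e^{-0.0741}) = 0.5185
E[score] = 0.5477 + 0.9906 + 0.5185 = 2.0568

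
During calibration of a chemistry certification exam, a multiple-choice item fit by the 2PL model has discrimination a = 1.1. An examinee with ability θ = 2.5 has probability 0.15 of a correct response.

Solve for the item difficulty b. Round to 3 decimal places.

P(θ) = 1 / (1 + exp(−a(θ − b)))
logit(0.15) = ln(0.15/0.85) = -1.7346
b = θ − logit/(a) = 2.5 − (-1.7346)/1.1000 = 4.0769

4.077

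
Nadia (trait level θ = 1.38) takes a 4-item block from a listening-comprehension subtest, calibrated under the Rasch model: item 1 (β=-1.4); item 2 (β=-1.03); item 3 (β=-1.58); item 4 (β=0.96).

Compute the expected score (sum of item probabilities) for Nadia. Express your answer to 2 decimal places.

P(θ) = 1 / (1 + exp(−(θ − β)))
P_1 = 1/(1+e^{-2.7800}) = 0.9416
P_2 = 1/(1+e^{-2.4100}) = 0.9176
P_3 = 1/(1+e^{-2.9600}) = 0.9507
P_4 = 1/(1+e^{-0.4200}) = 0.6035
E[score] = 0.9416 + 0.9176 + 0.9507 + 0.6035 = 3.4134

3.41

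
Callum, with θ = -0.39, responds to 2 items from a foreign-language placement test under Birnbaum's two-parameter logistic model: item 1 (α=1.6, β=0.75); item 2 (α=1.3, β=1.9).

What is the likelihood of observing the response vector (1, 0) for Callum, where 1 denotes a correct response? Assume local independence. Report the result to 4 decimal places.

0.1322

P(θ) = 1 / (1 + exp(−α(θ − β)))
P_1 = 1/(1+e^{1.8240}) = 0.1390
P_2 = 1/(1+e^{2.9770}) = 0.0485
L = P_1 × (1−P_2) = 0.1390 × 0.9515 = 0.13222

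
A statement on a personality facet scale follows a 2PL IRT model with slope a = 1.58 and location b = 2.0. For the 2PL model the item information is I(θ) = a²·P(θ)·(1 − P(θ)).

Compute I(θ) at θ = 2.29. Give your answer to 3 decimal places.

0.592

P = 1/(1+e^{-0.4582}) = 0.6126
P(1−P) = 0.6126 × 0.3874 = 0.2373
I = a² × P(1−P) = 1.58² × 0.2373 = 0.59246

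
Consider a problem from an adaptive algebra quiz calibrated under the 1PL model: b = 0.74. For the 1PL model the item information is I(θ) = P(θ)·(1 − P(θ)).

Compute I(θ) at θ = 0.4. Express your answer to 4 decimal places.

P = 1/(1+e^{0.3400}) = 0.4158
P(1−P) = 0.4158 × 0.5842 = 0.2429
I = P(1−P) = 0.24291

0.2429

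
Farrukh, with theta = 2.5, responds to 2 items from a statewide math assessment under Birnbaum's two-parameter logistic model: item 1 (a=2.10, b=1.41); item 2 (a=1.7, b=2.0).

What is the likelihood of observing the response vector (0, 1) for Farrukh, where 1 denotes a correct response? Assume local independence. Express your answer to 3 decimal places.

0.064

P(theta) = 1 / (1 + exp(−a(theta − b)))
P_1 = 1/(1+e^{-2.2890}) = 0.9080
P_2 = 1/(1+e^{-0.8500}) = 0.7006
L = (1−P_1) × P_2 = 0.0920 × 0.7006 = 0.06448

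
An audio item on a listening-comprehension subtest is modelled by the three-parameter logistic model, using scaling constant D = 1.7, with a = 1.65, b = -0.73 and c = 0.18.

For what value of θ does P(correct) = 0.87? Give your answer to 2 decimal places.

-0.13

P(θ) = c + (1 − c) · 1 / (1 + exp(−D·a(θ − b)))
Remove guessing floor: (0.87 − 0.18)/(1 − 0.18) = 0.8415
logit = ln(0.8415/0.1585) = 1.6692
θ = b + logit/(1.7·a) = -0.73 + 1.6692/2.8050 = -0.1349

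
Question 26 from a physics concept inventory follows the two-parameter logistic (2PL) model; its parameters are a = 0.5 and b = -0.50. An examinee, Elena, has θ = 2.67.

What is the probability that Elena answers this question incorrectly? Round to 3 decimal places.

P(θ) = 1 / (1 + exp(−a(θ − b)))
Exponent: 0.5 × (2.67 − (-0.50)) = 1.5850
1/(1 + e^{-1.5850}) = 0.8299
P(incorrect) = 1 − 0.8299 = 0.1701

0.170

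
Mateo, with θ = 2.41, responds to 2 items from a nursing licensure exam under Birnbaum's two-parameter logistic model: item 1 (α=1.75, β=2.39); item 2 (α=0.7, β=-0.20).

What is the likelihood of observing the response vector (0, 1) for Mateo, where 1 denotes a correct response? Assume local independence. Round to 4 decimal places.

P(θ) = 1 / (1 + exp(−α(θ − β)))
P_1 = 1/(1+e^{-0.0350}) = 0.5087
P_2 = 1/(1+e^{-1.8270}) = 0.8614
L = (1−P_1) × P_2 = 0.4913 × 0.8614 = 0.42317

0.4232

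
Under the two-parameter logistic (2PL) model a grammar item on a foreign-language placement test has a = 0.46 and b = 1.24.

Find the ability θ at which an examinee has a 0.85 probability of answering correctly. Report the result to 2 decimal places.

5.01

P(θ) = 1 / (1 + exp(−a(θ − b)))
logit = ln(0.8500/0.1500) = 1.7346
θ = b + logit/(a) = 1.24 + 1.7346/0.4600 = 5.0109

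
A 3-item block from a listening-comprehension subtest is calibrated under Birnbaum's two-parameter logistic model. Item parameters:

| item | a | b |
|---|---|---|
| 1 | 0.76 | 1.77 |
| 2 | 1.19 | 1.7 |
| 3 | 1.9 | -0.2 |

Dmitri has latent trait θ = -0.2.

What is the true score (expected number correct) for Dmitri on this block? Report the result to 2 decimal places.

P(θ) = 1 / (1 + exp(−a(θ − b)))
P_1 = 1/(1+e^{1.4972}) = 0.1828
P_2 = 1/(1+e^{2.2610}) = 0.0944
P_3 = 1/(1+e^{0.0000}) = 0.5000
E[score] = 0.1828 + 0.0944 + 0.5000 = 0.7772

0.78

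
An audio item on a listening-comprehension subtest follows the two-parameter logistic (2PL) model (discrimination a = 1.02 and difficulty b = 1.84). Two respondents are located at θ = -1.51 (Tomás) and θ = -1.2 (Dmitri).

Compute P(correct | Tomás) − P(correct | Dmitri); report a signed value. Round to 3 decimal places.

-0.011

P(θ) = 1 / (1 + exp(−a(θ − b)))
P(Tomás) = 0.0318  [exponent -3.4170]
P(Dmitri) = 0.0431  [exponent -3.1008]
Difference = 0.0318 − 0.0431 = -0.0113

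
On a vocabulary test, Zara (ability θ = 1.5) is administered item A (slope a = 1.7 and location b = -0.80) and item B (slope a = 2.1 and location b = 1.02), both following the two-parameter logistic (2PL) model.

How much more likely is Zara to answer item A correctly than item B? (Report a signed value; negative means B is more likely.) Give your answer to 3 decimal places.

0.248

P(θ) = 1 / (1 + exp(−a(θ − b)))
P_A = 0.9804
P_B = 0.7326
P_A − P_B = 0.2477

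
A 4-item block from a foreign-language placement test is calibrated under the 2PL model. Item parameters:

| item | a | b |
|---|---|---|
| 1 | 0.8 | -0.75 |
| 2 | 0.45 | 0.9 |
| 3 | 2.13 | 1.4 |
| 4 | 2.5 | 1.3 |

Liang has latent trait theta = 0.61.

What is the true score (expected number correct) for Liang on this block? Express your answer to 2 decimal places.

1.52

P(theta) = 1 / (1 + exp(−a(theta − b)))
P_1 = 1/(1+e^{-1.0880}) = 0.7480
P_2 = 1/(1+e^{0.1305}) = 0.4674
P_3 = 1/(1+e^{1.6827}) = 0.1567
P_4 = 1/(1+e^{1.7250}) = 0.1512
E[score] = 0.7480 + 0.4674 + 0.1567 + 0.1512 = 1.5234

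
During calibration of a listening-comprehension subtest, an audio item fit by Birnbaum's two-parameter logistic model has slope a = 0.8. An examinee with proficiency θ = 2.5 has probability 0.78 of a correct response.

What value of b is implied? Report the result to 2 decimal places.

P(θ) = 1 / (1 + exp(−a(θ − b)))
logit(0.78) = ln(0.78/0.22) = 1.2657
b = θ − logit/(a) = 2.5 − 1.2657/0.8000 = 0.9179

0.92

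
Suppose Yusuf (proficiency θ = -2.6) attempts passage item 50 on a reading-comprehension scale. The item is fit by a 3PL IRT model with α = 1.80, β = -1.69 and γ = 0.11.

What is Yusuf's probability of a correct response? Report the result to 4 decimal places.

0.2548

P(θ) = γ + (1 − γ) · 1 / (1 + exp(−α(θ − β)))
Exponent: 1.80 × (-2.6 − (-1.69)) = -1.6380
1/(1 + e^{1.6380}) = 0.1627
P = 0.11 + 0.89 × 0.1627 = 0.2548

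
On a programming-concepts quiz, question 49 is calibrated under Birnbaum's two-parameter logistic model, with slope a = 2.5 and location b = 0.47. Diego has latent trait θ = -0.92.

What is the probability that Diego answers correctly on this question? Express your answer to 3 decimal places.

P(θ) = 1 / (1 + exp(−a(θ − b)))
Exponent: 2.5 × (-0.92 − 0.47) = -3.4750
1/(1 + e^{3.4750}) = 0.0300

0.030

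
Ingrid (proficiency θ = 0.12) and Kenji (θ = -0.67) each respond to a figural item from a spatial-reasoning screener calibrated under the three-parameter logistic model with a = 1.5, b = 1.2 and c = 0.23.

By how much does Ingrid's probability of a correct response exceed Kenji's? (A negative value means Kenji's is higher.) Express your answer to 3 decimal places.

0.083

P(θ) = c + (1 − c) · 1 / (1 + exp(−a(θ − b)))
P(Ingrid) = 0.3572  [exponent -1.6200]
P(Kenji) = 0.2739  [exponent -2.8050]
Difference = 0.3572 − 0.2739 = 0.0833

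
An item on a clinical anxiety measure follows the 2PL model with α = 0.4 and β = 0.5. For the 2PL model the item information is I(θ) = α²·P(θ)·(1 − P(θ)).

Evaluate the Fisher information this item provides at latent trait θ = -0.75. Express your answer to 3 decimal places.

0.038

P = 1/(1+e^{0.5000}) = 0.3775
P(1−P) = 0.3775 × 0.6225 = 0.2350
I = α² × P(1−P) = 0.4² × 0.2350 = 0.03760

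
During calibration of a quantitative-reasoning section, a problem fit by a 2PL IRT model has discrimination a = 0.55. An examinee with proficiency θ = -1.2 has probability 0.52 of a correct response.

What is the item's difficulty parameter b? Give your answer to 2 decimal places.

-1.35

P(θ) = 1 / (1 + exp(−a(θ − b)))
logit(0.52) = ln(0.52/0.48) = 0.0800
b = θ − logit/(a) = -1.2 − 0.0800/0.5500 = -1.3455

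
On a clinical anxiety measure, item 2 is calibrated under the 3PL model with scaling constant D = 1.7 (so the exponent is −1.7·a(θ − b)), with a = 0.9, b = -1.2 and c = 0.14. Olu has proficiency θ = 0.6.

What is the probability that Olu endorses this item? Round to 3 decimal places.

P(θ) = c + (1 − c) · 1 / (1 + exp(−D·a(θ − b)))
Exponent: 1.7 × 0.9 × (0.6 − (-1.2)) = 2.7540
1/(1 + e^{-2.7540}) = 0.9401
P = 0.14 + 0.86 × 0.9401 = 0.9485

0.949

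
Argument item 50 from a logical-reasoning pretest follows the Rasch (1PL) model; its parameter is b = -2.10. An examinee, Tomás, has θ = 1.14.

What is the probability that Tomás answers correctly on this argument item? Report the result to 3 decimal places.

0.962

P(θ) = 1 / (1 + exp(−(θ − b)))
Exponent: (1.14 − (-2.10)) = 3.2400
1/(1 + e^{-3.2400}) = 0.9623
P = 0.9623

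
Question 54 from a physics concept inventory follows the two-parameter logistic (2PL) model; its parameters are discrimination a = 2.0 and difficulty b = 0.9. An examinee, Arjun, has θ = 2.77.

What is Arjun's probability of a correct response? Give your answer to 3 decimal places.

P(θ) = 1 / (1 + exp(−a(θ − b)))
Exponent: 2.0 × (2.77 − 0.9) = 3.7400
1/(1 + e^{-3.7400}) = 0.9768

0.977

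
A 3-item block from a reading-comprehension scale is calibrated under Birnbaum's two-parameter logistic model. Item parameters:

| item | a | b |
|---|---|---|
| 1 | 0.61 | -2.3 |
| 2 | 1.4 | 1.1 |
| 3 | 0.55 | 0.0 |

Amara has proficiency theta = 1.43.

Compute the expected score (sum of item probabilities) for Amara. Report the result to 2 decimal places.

2.21

P(theta) = 1 / (1 + exp(−a(theta − b)))
P_1 = 1/(1+e^{-2.2753}) = 0.9068
P_2 = 1/(1+e^{-0.4620}) = 0.6135
P_3 = 1/(1+e^{-0.7865}) = 0.6871
E[score] = 0.9068 + 0.6135 + 0.6871 = 2.2074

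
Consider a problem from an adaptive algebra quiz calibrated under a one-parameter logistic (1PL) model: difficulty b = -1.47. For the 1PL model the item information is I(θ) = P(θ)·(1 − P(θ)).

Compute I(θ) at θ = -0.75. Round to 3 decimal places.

0.220

P = 1/(1+e^{-0.7200}) = 0.6726
P(1−P) = 0.6726 × 0.3274 = 0.2202
I = P(1−P) = 0.22021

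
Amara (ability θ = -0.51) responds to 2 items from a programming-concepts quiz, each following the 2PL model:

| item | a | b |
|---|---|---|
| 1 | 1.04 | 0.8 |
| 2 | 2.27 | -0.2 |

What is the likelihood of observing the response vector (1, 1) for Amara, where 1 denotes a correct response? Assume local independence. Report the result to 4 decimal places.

0.0675

P(θ) = 1 / (1 + exp(−a(θ − b)))
P_1 = 1/(1+e^{1.3624}) = 0.2039
P_2 = 1/(1+e^{0.7037}) = 0.3310
L = P_1 × P_2 = 0.2039 × 0.3310 = 0.06747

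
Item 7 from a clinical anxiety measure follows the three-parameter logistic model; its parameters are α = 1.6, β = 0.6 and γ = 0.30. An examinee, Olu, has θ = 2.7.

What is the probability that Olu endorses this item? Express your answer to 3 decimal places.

0.977

P(θ) = γ + (1 − γ) · 1 / (1 + exp(−α(θ − β)))
Exponent: 1.6 × (2.7 − 0.6) = 3.3600
1/(1 + e^{-3.3600}) = 0.9664
P = 0.30 + 0.70 × 0.9664 = 0.9765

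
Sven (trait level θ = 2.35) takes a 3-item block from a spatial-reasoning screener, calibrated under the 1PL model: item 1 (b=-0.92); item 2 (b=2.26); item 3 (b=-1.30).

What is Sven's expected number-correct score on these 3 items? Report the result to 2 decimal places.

P(θ) = 1 / (1 + exp(−(θ − b)))
P_1 = 1/(1+e^{-3.2700}) = 0.9634
P_2 = 1/(1+e^{-0.0900}) = 0.5225
P_3 = 1/(1+e^{-3.6500}) = 0.9747
E[score] = 0.9634 + 0.5225 + 0.9747 = 2.4605

2.46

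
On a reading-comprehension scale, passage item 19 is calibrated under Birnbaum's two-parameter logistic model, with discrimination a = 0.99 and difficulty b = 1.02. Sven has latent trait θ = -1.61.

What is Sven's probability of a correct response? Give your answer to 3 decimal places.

P(θ) = 1 / (1 + exp(−a(θ − b)))
Exponent: 0.99 × (-1.61 − 1.02) = -2.6037
1/(1 + e^{2.6037}) = 0.0689

0.069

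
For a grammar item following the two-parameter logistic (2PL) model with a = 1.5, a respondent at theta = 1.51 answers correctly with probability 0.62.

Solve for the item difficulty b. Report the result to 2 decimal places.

P(theta) = 1 / (1 + exp(−a(theta − b)))
logit(0.62) = ln(0.62/0.38) = 0.4895
b = theta − logit/(a) = 1.51 − 0.4895/1.5000 = 1.1836

1.18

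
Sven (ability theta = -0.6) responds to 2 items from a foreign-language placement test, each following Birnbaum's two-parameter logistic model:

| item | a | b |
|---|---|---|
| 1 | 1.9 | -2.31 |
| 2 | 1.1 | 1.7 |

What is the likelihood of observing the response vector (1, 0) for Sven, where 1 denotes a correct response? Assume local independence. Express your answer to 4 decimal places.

0.8916

P(theta) = 1 / (1 + exp(−a(theta − b)))
P_1 = 1/(1+e^{-3.2490}) = 0.9626
P_2 = 1/(1+e^{2.5300}) = 0.0738
L = P_1 × (1−P_2) = 0.9626 × 0.9262 = 0.89161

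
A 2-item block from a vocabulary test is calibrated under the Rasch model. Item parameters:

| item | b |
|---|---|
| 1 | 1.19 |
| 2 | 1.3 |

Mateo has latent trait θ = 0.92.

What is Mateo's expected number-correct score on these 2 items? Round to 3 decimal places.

P(θ) = 1 / (1 + exp(−(θ − b)))
P_1 = 1/(1+e^{0.2700}) = 0.4329
P_2 = 1/(1+e^{0.3800}) = 0.4061
E[score] = 0.4329 + 0.4061 = 0.8390

0.839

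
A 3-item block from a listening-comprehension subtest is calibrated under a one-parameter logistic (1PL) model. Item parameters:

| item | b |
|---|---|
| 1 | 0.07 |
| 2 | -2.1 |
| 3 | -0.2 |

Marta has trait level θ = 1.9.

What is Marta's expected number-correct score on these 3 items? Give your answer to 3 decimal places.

2.735

P(θ) = 1 / (1 + exp(−(θ − b)))
P_1 = 1/(1+e^{-1.8300}) = 0.8618
P_2 = 1/(1+e^{-4.0000}) = 0.9820
P_3 = 1/(1+e^{-2.1000}) = 0.8909
E[score] = 0.8618 + 0.9820 + 0.8909 = 2.7347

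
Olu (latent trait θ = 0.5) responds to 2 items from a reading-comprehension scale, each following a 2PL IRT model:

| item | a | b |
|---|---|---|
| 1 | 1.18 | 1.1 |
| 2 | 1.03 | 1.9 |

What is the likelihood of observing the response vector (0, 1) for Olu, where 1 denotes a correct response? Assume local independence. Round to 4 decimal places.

P(θ) = 1 / (1 + exp(−a(θ − b)))
P_1 = 1/(1+e^{0.7080}) = 0.3300
P_2 = 1/(1+e^{1.4420}) = 0.1912
L = (1−P_1) × P_2 = 0.6700 × 0.1912 = 0.12812

0.1281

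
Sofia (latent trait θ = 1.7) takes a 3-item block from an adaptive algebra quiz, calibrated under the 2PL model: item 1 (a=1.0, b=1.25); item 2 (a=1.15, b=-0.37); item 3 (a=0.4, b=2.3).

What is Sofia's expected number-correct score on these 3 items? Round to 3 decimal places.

1.966

P(θ) = 1 / (1 + exp(−a(θ − b)))
P_1 = 1/(1+e^{-0.4500}) = 0.6106
P_2 = 1/(1+e^{-2.3805}) = 0.9153
P_3 = 1/(1+e^{0.2400}) = 0.4403
E[score] = 0.6106 + 0.9153 + 0.4403 = 1.9663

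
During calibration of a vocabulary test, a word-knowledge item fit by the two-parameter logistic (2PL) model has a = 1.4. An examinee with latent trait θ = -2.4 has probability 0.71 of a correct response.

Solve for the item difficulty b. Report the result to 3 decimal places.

-3.040

P(θ) = 1 / (1 + exp(−a(θ − b)))
logit(0.71) = ln(0.71/0.29) = 0.8954
b = θ − logit/(a) = -2.4 − 0.8954/1.4000 = -3.0396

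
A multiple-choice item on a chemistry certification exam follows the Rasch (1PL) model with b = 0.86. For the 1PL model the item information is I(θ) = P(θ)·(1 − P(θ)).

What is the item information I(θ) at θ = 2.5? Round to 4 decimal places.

P = 1/(1+e^{-1.6400}) = 0.8375
P(1−P) = 0.8375 × 0.1625 = 0.1361
I = P(1−P) = 0.13607

0.1361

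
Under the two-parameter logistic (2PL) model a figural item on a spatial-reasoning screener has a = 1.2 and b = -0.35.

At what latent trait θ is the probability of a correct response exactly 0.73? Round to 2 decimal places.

P(θ) = 1 / (1 + exp(−a(θ − b)))
logit = ln(0.7300/0.2700) = 0.9946
θ = b + logit/(a) = -0.35 + 0.9946/1.2000 = 0.4789

0.48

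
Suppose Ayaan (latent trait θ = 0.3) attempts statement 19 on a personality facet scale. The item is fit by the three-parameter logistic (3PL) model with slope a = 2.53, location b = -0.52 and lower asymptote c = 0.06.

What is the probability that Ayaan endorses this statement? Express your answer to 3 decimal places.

0.895

P(θ) = c + (1 − c) · 1 / (1 + exp(−a(θ − b)))
Exponent: 2.53 × (0.3 − (-0.52)) = 2.0746
1/(1 + e^{-2.0746}) = 0.8884
P = 0.06 + 0.94 × 0.8884 = 0.8951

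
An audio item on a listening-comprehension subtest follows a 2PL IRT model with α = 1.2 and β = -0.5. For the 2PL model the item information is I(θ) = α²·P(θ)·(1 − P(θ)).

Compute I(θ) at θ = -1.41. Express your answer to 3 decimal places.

0.271

P = 1/(1+e^{1.0920}) = 0.2512
P(1−P) = 0.2512 × 0.7488 = 0.1881
I = α² × P(1−P) = 1.2² × 0.1881 = 0.27089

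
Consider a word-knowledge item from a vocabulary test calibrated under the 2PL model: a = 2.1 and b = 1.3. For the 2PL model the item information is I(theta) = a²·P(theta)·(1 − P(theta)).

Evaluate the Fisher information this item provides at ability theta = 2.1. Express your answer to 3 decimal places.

P = 1/(1+e^{-1.6800}) = 0.8429
P(1−P) = 0.8429 × 0.1571 = 0.1324
I = a² × P(1−P) = 2.1² × 0.1324 = 0.58396

0.584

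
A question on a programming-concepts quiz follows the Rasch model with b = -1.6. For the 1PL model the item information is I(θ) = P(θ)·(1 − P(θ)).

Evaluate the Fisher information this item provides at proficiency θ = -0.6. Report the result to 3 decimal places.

P = 1/(1+e^{-1.0000}) = 0.7311
P(1−P) = 0.7311 × 0.2689 = 0.1966
I = P(1−P) = 0.19661

0.197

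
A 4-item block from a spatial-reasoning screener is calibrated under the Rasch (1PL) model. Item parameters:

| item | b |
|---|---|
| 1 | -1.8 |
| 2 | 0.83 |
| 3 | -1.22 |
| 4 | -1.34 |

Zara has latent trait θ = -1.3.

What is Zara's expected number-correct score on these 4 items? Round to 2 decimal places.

1.72

P(θ) = 1 / (1 + exp(−(θ − b)))
P_1 = 1/(1+e^{-0.5000}) = 0.6225
P_2 = 1/(1+e^{2.1300}) = 0.1062
P_3 = 1/(1+e^{0.0800}) = 0.4800
P_4 = 1/(1+e^{-0.0400}) = 0.5100
E[score] = 0.6225 + 0.1062 + 0.4800 + 0.5100 = 1.7187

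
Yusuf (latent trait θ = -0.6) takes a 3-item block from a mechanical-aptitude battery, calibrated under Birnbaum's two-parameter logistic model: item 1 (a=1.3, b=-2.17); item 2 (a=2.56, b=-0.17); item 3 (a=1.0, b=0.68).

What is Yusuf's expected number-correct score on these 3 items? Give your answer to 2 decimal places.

P(θ) = 1 / (1 + exp(−a(θ − b)))
P_1 = 1/(1+e^{-2.0410}) = 0.8850
P_2 = 1/(1+e^{1.1008}) = 0.2496
P_3 = 1/(1+e^{1.2800}) = 0.2176
E[score] = 0.8850 + 0.2496 + 0.2176 = 1.3522

1.35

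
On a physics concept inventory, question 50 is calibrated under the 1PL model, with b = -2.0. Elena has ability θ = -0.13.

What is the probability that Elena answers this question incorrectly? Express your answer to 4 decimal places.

P(θ) = 1 / (1 + exp(−(θ − b)))
Exponent: (-0.13 − (-2.0)) = 1.8700
1/(1 + e^{-1.8700}) = 0.8665
P = 0.8665
P(incorrect) = 1 − 0.8665 = 0.1335

0.1335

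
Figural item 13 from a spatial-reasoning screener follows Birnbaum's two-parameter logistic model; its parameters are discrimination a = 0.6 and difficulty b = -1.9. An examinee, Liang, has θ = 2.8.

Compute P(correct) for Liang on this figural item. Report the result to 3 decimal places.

P(θ) = 1 / (1 + exp(−a(θ − b)))
Exponent: 0.6 × (2.8 − (-1.9)) = 2.8200
1/(1 + e^{-2.8200}) = 0.9437

0.944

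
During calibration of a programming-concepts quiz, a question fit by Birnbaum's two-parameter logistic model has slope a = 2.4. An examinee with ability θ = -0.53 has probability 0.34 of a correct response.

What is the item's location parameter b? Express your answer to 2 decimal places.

P(θ) = 1 / (1 + exp(−a(θ − b)))
logit(0.34) = ln(0.34/0.66) = -0.6633
b = θ − logit/(a) = -0.53 − (-0.6633)/2.4000 = -0.2536

-0.25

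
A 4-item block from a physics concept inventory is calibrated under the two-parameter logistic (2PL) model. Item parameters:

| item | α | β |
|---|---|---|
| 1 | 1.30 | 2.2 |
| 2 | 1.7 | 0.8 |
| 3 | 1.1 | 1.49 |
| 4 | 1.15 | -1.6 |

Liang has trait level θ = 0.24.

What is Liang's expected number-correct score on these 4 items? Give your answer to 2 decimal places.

P(θ) = 1 / (1 + exp(−α(θ − β)))
P_1 = 1/(1+e^{2.5480}) = 0.0726
P_2 = 1/(1+e^{0.9520}) = 0.2785
P_3 = 1/(1+e^{1.3750}) = 0.2018
P_4 = 1/(1+e^{-2.1160}) = 0.8924
E[score] = 0.0726 + 0.2785 + 0.2018 + 0.8924 = 1.4453

1.45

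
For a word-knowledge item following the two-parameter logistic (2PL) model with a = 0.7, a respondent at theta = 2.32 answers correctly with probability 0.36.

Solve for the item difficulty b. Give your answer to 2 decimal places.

P(theta) = 1 / (1 + exp(−a(theta − b)))
logit(0.36) = ln(0.36/0.64) = -0.5754
b = theta − logit/(a) = 2.32 − (-0.5754)/0.7000 = 3.1419

3.14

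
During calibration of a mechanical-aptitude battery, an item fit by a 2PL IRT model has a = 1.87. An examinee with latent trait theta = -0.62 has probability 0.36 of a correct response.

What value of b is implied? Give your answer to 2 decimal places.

-0.31

P(theta) = 1 / (1 + exp(−a(theta − b)))
logit(0.36) = ln(0.36/0.64) = -0.5754
b = theta − logit/(a) = -0.62 − (-0.5754)/1.8700 = -0.3123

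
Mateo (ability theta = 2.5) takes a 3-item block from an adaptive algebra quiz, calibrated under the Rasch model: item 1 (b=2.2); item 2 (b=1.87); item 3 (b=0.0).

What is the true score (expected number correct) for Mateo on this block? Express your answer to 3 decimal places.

P(theta) = 1 / (1 + exp(−(theta − b)))
P_1 = 1/(1+e^{-0.3000}) = 0.5744
P_2 = 1/(1+e^{-0.6300}) = 0.6525
P_3 = 1/(1+e^{-2.5000}) = 0.9241
E[score] = 0.5744 + 0.6525 + 0.9241 = 2.1511

2.151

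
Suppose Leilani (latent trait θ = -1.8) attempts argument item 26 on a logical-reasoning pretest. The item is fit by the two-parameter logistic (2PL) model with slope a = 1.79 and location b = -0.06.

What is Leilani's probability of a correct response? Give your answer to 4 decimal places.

P(θ) = 1 / (1 + exp(−a(θ − b)))
Exponent: 1.79 × (-1.8 − (-0.06)) = -3.1146
1/(1 + e^{3.1146}) = 0.0425

0.0425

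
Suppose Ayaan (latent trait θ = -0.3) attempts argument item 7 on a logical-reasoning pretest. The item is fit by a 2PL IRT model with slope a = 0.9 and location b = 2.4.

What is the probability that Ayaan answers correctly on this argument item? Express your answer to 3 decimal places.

P(θ) = 1 / (1 + exp(−a(θ − b)))
Exponent: 0.9 × (-0.3 − 2.4) = -2.4300
1/(1 + e^{2.4300}) = 0.0809

0.081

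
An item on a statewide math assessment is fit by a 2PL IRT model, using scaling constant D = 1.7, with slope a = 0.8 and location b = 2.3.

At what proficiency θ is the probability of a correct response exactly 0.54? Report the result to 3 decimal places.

2.418

P(θ) = 1 / (1 + exp(−D·a(θ − b)))
logit = ln(0.5400/0.4600) = 0.1603
θ = b + logit/(1.7·a) = 2.3 + 0.1603/1.3600 = 2.4179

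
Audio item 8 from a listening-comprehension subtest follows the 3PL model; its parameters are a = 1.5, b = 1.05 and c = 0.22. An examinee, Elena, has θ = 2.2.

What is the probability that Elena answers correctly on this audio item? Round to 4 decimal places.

0.8820

P(θ) = c + (1 − c) · 1 / (1 + exp(−a(θ − b)))
Exponent: 1.5 × (2.2 − 1.05) = 1.7250
1/(1 + e^{-1.7250}) = 0.8488
P = 0.22 + 0.78 × 0.8488 = 0.8820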